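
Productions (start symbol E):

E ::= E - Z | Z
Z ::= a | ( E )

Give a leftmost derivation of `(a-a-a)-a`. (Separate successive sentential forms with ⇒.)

E⇒E-Z⇒Z-Z⇒(E)-Z⇒(E-Z)-Z⇒(E-Z-Z)-Z⇒(Z-Z-Z)-Z⇒(a-Z-Z)-Z⇒(a-a-Z)-Z⇒(a-a-a)-Z⇒(a-a-a)-a

E ⇒ E-Z   [E ::= E - Z]
E-Z ⇒ Z-Z   [E ::= Z]
Z-Z ⇒ (E)-Z   [Z ::= ( E )]
(E)-Z ⇒ (E-Z)-Z   [E ::= E - Z]
(E-Z)-Z ⇒ (E-Z-Z)-Z   [E ::= E - Z]
(E-Z-Z)-Z ⇒ (Z-Z-Z)-Z   [E ::= Z]
(Z-Z-Z)-Z ⇒ (a-Z-Z)-Z   [Z ::= a]
(a-Z-Z)-Z ⇒ (a-a-Z)-Z   [Z ::= a]
(a-a-Z)-Z ⇒ (a-a-a)-Z   [Z ::= a]
(a-a-a)-Z ⇒ (a-a-a)-a   [Z ::= a]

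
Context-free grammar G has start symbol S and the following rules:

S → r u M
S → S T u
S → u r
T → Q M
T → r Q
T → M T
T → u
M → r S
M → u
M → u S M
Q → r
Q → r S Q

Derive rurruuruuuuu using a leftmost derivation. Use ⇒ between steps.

S ⇒ ruM ⇒ rurS ⇒ rurruM ⇒ rurruuSM ⇒ rurruuSTuM ⇒ rurruuruMTuM ⇒ rurruuruuTuM ⇒ rurruuruuuuM ⇒ rurruuruuuuu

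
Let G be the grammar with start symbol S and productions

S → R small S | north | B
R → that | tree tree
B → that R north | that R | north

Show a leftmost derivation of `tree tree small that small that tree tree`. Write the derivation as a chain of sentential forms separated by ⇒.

S ⇒ R small S ⇒ tree tree small S ⇒ tree tree small R small S ⇒ tree tree small that small S ⇒ tree tree small that small B ⇒ tree tree small that small that R ⇒ tree tree small that small that tree tree

S ⇒ R small S   [S → R small S]
R small S ⇒ tree tree small S   [R → tree tree]
tree tree small S ⇒ tree tree small R small S   [S → R small S]
tree tree small R small S ⇒ tree tree small that small S   [R → that]
tree tree small that small S ⇒ tree tree small that small B   [S → B]
tree tree small that small B ⇒ tree tree small that small that R   [B → that R]
tree tree small that small that R ⇒ tree tree small that small that tree tree   [R → tree tree]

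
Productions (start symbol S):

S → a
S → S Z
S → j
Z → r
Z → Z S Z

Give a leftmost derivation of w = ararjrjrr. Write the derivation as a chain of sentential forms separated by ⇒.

S ⇒ SZ ⇒ SZZ ⇒ aZZ ⇒ aZSZZ ⇒ aZSZSZZ ⇒ aZSZSZSZZ ⇒ arSZSZSZZ ⇒ araZSZSZZ ⇒ ararSZSZZ ⇒ ararjZSZZ ⇒ ararjrSZZ ⇒ ararjrjZZ ⇒ ararjrjrZ ⇒ ararjrjrr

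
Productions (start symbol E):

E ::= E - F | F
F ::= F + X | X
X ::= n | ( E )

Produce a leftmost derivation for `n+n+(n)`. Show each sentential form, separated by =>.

E => F   [E ::= F]
F => F+X   [F ::= F + X]
F+X => F+X+X   [F ::= F + X]
F+X+X => X+X+X   [F ::= X]
X+X+X => n+X+X   [X ::= n]
n+X+X => n+n+X   [X ::= n]
n+n+X => n+n+(E)   [X ::= ( E )]
n+n+(E) => n+n+(F)   [E ::= F]
n+n+(F) => n+n+(X)   [F ::= X]
n+n+(X) => n+n+(n)   [X ::= n]

E=>F=>F+X=>F+X+X=>X+X+X=>n+X+X=>n+n+X=>n+n+(E)=>n+n+(F)=>n+n+(X)=>n+n+(n)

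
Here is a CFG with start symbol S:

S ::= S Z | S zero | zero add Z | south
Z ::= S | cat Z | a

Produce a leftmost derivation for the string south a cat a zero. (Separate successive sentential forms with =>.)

S => S zero => S Z zero => S Z Z zero => south Z Z zero => south a Z zero => south a cat Z zero => south a cat a zero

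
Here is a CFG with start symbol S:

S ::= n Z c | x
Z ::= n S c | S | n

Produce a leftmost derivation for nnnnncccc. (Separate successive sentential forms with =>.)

S => nZc   [S ::= n Z c]
nZc => nSc   [Z ::= S]
nSc => nnZcc   [S ::= n Z c]
nnZcc => nnScc   [Z ::= S]
nnScc => nnnZccc   [S ::= n Z c]
nnnZccc => nnnSccc   [Z ::= S]
nnnSccc => nnnnZcccc   [S ::= n Z c]
nnnnZcccc => nnnnncccc   [Z ::= n]

S => nZc => nSc => nnZcc => nnScc => nnnZccc => nnnSccc => nnnnZcccc => nnnnncccc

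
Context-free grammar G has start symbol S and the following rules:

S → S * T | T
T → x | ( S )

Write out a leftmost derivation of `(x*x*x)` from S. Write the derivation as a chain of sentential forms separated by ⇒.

S⇒T⇒(S)⇒(S*T)⇒(S*T*T)⇒(T*T*T)⇒(x*T*T)⇒(x*x*T)⇒(x*x*x)

S ⇒ T   [S → T]
T ⇒ (S)   [T → ( S )]
(S) ⇒ (S*T)   [S → S * T]
(S*T) ⇒ (S*T*T)   [S → S * T]
(S*T*T) ⇒ (T*T*T)   [S → T]
(T*T*T) ⇒ (x*T*T)   [T → x]
(x*T*T) ⇒ (x*x*T)   [T → x]
(x*x*T) ⇒ (x*x*x)   [T → x]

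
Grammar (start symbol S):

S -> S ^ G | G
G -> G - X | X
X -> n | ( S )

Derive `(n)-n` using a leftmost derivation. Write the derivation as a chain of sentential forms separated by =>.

S=>G=>G-X=>X-X=>(S)-X=>(G)-X=>(X)-X=>(n)-X=>(n)-n

S => G   [S -> G]
G => G-X   [G -> G - X]
G-X => X-X   [G -> X]
X-X => (S)-X   [X -> ( S )]
(S)-X => (G)-X   [S -> G]
(G)-X => (X)-X   [G -> X]
(X)-X => (n)-X   [X -> n]
(n)-X => (n)-n   [X -> n]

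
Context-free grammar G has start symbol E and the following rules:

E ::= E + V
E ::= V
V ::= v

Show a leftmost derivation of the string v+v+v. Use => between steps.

E => E+V => E+V+V => V+V+V => v+V+V => v+v+V => v+v+v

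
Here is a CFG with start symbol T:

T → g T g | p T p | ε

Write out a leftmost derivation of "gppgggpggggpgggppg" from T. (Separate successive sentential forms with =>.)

T=>gTg=>gpTpg=>gppTppg=>gppgTgppg=>gppggTggppg=>gppgggTgggppg=>gppgggpTpgggppg=>gppgggpgTgpgggppg=>gppgggpggTggpgggppg=>gppgggpggggpgggppg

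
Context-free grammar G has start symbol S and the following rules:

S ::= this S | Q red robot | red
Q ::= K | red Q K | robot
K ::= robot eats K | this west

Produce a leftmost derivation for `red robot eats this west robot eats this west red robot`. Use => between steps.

S => Q red robot => red Q K red robot => red K K red robot => red robot eats K K red robot => red robot eats this west K red robot => red robot eats this west robot eats K red robot => red robot eats this west robot eats this west red robot

S => Q red robot   [S ::= Q red robot]
Q red robot => red Q K red robot   [Q ::= red Q K]
red Q K red robot => red K K red robot   [Q ::= K]
red K K red robot => red robot eats K K red robot   [K ::= robot eats K]
red robot eats K K red robot => red robot eats this west K red robot   [K ::= this west]
red robot eats this west K red robot => red robot eats this west robot eats K red robot   [K ::= robot eats K]
red robot eats this west robot eats K red robot => red robot eats this west robot eats this west red robot   [K ::= this west]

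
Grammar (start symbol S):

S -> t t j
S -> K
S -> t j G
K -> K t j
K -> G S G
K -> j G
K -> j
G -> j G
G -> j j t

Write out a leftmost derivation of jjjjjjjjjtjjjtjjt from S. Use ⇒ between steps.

S ⇒ K   [S -> K]
K ⇒ GSG   [K -> G S G]
GSG ⇒ jGSG   [G -> j G]
jGSG ⇒ jjGSG   [G -> j G]
jjGSG ⇒ jjjGSG   [G -> j G]
jjjGSG ⇒ jjjjGSG   [G -> j G]
jjjjGSG ⇒ jjjjjGSG   [G -> j G]
jjjjjGSG ⇒ jjjjjjGSG   [G -> j G]
jjjjjjGSG ⇒ jjjjjjjGSG   [G -> j G]
jjjjjjjGSG ⇒ jjjjjjjjjtSG   [G -> j j t]
jjjjjjjjjtSG ⇒ jjjjjjjjjtKG   [S -> K]
jjjjjjjjjtKG ⇒ jjjjjjjjjtjGG   [K -> j G]
jjjjjjjjjtjGG ⇒ jjjjjjjjjtjjjtG   [G -> j j t]
jjjjjjjjjtjjjtG ⇒ jjjjjjjjjtjjjtjjt   [G -> j j t]

S⇒K⇒GSG⇒jGSG⇒jjGSG⇒jjjGSG⇒jjjjGSG⇒jjjjjGSG⇒jjjjjjGSG⇒jjjjjjjGSG⇒jjjjjjjjjtSG⇒jjjjjjjjjtKG⇒jjjjjjjjjtjGG⇒jjjjjjjjjtjjjtG⇒jjjjjjjjjtjjjtjjt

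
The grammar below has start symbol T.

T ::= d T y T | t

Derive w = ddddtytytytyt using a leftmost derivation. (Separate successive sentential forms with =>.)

T => dTyT   [T ::= d T y T]
dTyT => ddTyTyT   [T ::= d T y T]
ddTyTyT => dddTyTyTyT   [T ::= d T y T]
dddTyTyTyT => ddddTyTyTyTyT   [T ::= d T y T]
ddddTyTyTyTyT => ddddtyTyTyTyT   [T ::= t]
ddddtyTyTyTyT => ddddtytyTyTyT   [T ::= t]
ddddtytyTyTyT => ddddtytytyTyT   [T ::= t]
ddddtytytyTyT => ddddtytytytyT   [T ::= t]
ddddtytytytyT => ddddtytytytyt   [T ::= t]

T => dTyT => ddTyTyT => dddTyTyTyT => ddddTyTyTyTyT => ddddtyTyTyTyT => ddddtytyTyTyT => ddddtytytyTyT => ddddtytytytyT => ddddtytytytyt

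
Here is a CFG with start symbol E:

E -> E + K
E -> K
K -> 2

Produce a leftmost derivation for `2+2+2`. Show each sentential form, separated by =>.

E => E+K   [E -> E + K]
E+K => E+K+K   [E -> E + K]
E+K+K => K+K+K   [E -> K]
K+K+K => 2+K+K   [K -> 2]
2+K+K => 2+2+K   [K -> 2]
2+2+K => 2+2+2   [K -> 2]

E => E+K => E+K+K => K+K+K => 2+K+K => 2+2+K => 2+2+2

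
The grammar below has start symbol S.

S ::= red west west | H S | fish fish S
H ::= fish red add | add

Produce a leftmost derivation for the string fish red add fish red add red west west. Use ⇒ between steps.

S ⇒ H S ⇒ fish red add S ⇒ fish red add H S ⇒ fish red add fish red add S ⇒ fish red add fish red add red west west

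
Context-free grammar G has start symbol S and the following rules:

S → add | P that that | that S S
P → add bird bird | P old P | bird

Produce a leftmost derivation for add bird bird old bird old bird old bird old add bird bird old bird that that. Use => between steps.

S => P that that => P old P that that => P old P old P that that => P old P old P old P that that => P old P old P old P old P that that => P old P old P old P old P old P that that => add bird bird old P old P old P old P old P that that => add bird bird old bird old P old P old P old P that that => add bird bird old bird old bird old P old P old P that that => add bird bird old bird old bird old bird old P old P that that => add bird bird old bird old bird old bird old add bird bird old P that that => add bird bird old bird old bird old bird old add bird bird old bird that that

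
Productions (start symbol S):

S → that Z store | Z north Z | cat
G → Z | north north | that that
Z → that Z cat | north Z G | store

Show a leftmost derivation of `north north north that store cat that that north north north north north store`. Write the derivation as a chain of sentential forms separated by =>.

S => Z north Z => north Z G north Z => north north Z G G north Z => north north north Z G G G north Z => north north north that Z cat G G G north Z => north north north that store cat G G G north Z => north north north that store cat that that G G north Z => north north north that store cat that that north north G north Z => north north north that store cat that that north north north north north Z => north north north that store cat that that north north north north north store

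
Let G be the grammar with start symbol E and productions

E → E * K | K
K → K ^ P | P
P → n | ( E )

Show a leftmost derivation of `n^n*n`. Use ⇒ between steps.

E⇒E*K⇒K*K⇒K^P*K⇒P^P*K⇒n^P*K⇒n^n*K⇒n^n*P⇒n^n*n

E ⇒ E*K   [E → E * K]
E*K ⇒ K*K   [E → K]
K*K ⇒ K^P*K   [K → K ^ P]
K^P*K ⇒ P^P*K   [K → P]
P^P*K ⇒ n^P*K   [P → n]
n^P*K ⇒ n^n*K   [P → n]
n^n*K ⇒ n^n*P   [K → P]
n^n*P ⇒ n^n*n   [P → n]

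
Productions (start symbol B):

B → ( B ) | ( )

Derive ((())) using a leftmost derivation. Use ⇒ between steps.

B ⇒ (B) ⇒ ((B)) ⇒ ((()))

B ⇒ (B)   [B → ( B )]
(B) ⇒ ((B))   [B → ( B )]
((B)) ⇒ ((()))   [B → ( )]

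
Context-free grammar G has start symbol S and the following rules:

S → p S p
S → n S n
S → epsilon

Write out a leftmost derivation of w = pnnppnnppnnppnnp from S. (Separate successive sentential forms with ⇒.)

S ⇒ pSp   [S → p S p]
pSp ⇒ pnSnp   [S → n S n]
pnSnp ⇒ pnnSnnp   [S → n S n]
pnnSnnp ⇒ pnnpSpnnp   [S → p S p]
pnnpSpnnp ⇒ pnnppSppnnp   [S → p S p]
pnnppSppnnp ⇒ pnnppnSnppnnp   [S → n S n]
pnnppnSnppnnp ⇒ pnnppnnSnnppnnp   [S → n S n]
pnnppnnSnnppnnp ⇒ pnnppnnpSpnnppnnp   [S → p S p]
pnnppnnpSpnnppnnp ⇒ pnnppnnppnnppnnp   [S → epsilon]

S ⇒ pSp ⇒ pnSnp ⇒ pnnSnnp ⇒ pnnpSpnnp ⇒ pnnppSppnnp ⇒ pnnppnSnppnnp ⇒ pnnppnnSnnppnnp ⇒ pnnppnnpSpnnppnnp ⇒ pnnppnnppnnppnnp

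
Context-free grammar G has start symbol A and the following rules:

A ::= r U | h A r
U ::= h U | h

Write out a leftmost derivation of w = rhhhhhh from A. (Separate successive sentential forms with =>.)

A => rU   [A ::= r U]
rU => rhU   [U ::= h U]
rhU => rhhU   [U ::= h U]
rhhU => rhhhU   [U ::= h U]
rhhhU => rhhhhU   [U ::= h U]
rhhhhU => rhhhhhU   [U ::= h U]
rhhhhhU => rhhhhhh   [U ::= h]

A=>rU=>rhU=>rhhU=>rhhhU=>rhhhhU=>rhhhhhU=>rhhhhhh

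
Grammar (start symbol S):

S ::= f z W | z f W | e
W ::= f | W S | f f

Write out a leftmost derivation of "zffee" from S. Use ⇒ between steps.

S⇒zfW⇒zfWS⇒zfWSS⇒zffSS⇒zffeS⇒zffee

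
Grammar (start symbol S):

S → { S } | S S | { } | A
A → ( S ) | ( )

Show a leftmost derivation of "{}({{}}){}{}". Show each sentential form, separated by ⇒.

S⇒SS⇒{}S⇒{}SS⇒{}AS⇒{}(S)S⇒{}({S})S⇒{}({{}})S⇒{}({{}})SS⇒{}({{}}){}S⇒{}({{}}){}{}

S ⇒ SS   [S → S S]
SS ⇒ {}S   [S → { }]
{}S ⇒ {}SS   [S → S S]
{}SS ⇒ {}AS   [S → A]
{}AS ⇒ {}(S)S   [A → ( S )]
{}(S)S ⇒ {}({S})S   [S → { S }]
{}({S})S ⇒ {}({{}})S   [S → { }]
{}({{}})S ⇒ {}({{}})SS   [S → S S]
{}({{}})SS ⇒ {}({{}}){}S   [S → { }]
{}({{}}){}S ⇒ {}({{}}){}{}   [S → { }]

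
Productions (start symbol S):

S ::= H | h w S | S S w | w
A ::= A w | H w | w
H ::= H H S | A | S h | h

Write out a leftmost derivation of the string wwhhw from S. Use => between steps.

S => H => HHS => AHS => wHS => wShS => wHhS => wShhS => wwhhS => wwhhw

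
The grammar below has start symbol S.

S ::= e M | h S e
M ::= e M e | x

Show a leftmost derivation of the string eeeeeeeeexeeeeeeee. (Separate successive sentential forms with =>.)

S => eM   [S ::= e M]
eM => eeMe   [M ::= e M e]
eeMe => eeeMee   [M ::= e M e]
eeeMee => eeeeMeee   [M ::= e M e]
eeeeMeee => eeeeeMeeee   [M ::= e M e]
eeeeeMeeee => eeeeeeMeeeee   [M ::= e M e]
eeeeeeMeeeee => eeeeeeeMeeeeee   [M ::= e M e]
eeeeeeeMeeeeee => eeeeeeeeMeeeeeee   [M ::= e M e]
eeeeeeeeMeeeeeee => eeeeeeeeeMeeeeeeee   [M ::= e M e]
eeeeeeeeeMeeeeeeee => eeeeeeeeexeeeeeeee   [M ::= x]

S => eM => eeMe => eeeMee => eeeeMeee => eeeeeMeeee => eeeeeeMeeeee => eeeeeeeMeeeeee => eeeeeeeeMeeeeeee => eeeeeeeeeMeeeeeeee => eeeeeeeeexeeeeeeee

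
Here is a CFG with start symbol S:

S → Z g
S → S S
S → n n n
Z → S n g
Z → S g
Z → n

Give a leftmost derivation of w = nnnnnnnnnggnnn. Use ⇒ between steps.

S⇒SS⇒ZgS⇒SggS⇒SSggS⇒SSSggS⇒nnnSSggS⇒nnnnnnSggS⇒nnnnnnnnnggS⇒nnnnnnnnnggnnn

S ⇒ SS   [S → S S]
SS ⇒ ZgS   [S → Z g]
ZgS ⇒ SggS   [Z → S g]
SggS ⇒ SSggS   [S → S S]
SSggS ⇒ SSSggS   [S → S S]
SSSggS ⇒ nnnSSggS   [S → n n n]
nnnSSggS ⇒ nnnnnnSggS   [S → n n n]
nnnnnnSggS ⇒ nnnnnnnnnggS   [S → n n n]
nnnnnnnnnggS ⇒ nnnnnnnnnggnnn   [S → n n n]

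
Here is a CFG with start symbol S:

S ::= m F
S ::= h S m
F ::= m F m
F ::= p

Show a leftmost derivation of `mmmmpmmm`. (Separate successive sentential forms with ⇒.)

S ⇒ mF   [S ::= m F]
mF ⇒ mmFm   [F ::= m F m]
mmFm ⇒ mmmFmm   [F ::= m F m]
mmmFmm ⇒ mmmmFmmm   [F ::= m F m]
mmmmFmmm ⇒ mmmmpmmm   [F ::= p]

S⇒mF⇒mmFm⇒mmmFmm⇒mmmmFmmm⇒mmmmpmmm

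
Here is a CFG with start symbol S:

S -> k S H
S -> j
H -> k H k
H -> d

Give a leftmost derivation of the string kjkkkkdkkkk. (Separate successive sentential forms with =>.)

S => kSH   [S -> k S H]
kSH => kjH   [S -> j]
kjH => kjkHk   [H -> k H k]
kjkHk => kjkkHkk   [H -> k H k]
kjkkHkk => kjkkkHkkk   [H -> k H k]
kjkkkHkkk => kjkkkkHkkkk   [H -> k H k]
kjkkkkHkkkk => kjkkkkdkkkk   [H -> d]

S => kSH => kjH => kjkHk => kjkkHkk => kjkkkHkkk => kjkkkkHkkkk => kjkkkkdkkkk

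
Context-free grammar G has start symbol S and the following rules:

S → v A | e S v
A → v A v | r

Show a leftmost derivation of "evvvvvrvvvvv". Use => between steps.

S => eSv => evAv => evvAvv => evvvAvvv => evvvvAvvvv => evvvvvAvvvvv => evvvvvrvvvvv

S => eSv   [S → e S v]
eSv => evAv   [S → v A]
evAv => evvAvv   [A → v A v]
evvAvv => evvvAvvv   [A → v A v]
evvvAvvv => evvvvAvvvv   [A → v A v]
evvvvAvvvv => evvvvvAvvvvv   [A → v A v]
evvvvvAvvvvv => evvvvvrvvvvv   [A → r]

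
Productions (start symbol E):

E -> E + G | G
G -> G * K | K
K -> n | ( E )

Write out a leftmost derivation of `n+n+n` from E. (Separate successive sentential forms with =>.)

E => E+G => E+G+G => G+G+G => K+G+G => n+G+G => n+K+G => n+n+G => n+n+K => n+n+n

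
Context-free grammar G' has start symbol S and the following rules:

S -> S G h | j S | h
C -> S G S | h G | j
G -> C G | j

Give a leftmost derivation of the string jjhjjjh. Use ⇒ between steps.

S ⇒ jS ⇒ jSGh ⇒ jjSGh ⇒ jjhGh ⇒ jjhCGh ⇒ jjhjGh ⇒ jjhjCGh ⇒ jjhjjGh ⇒ jjhjjjh

S ⇒ jS   [S -> j S]
jS ⇒ jSGh   [S -> S G h]
jSGh ⇒ jjSGh   [S -> j S]
jjSGh ⇒ jjhGh   [S -> h]
jjhGh ⇒ jjhCGh   [G -> C G]
jjhCGh ⇒ jjhjGh   [C -> j]
jjhjGh ⇒ jjhjCGh   [G -> C G]
jjhjCGh ⇒ jjhjjGh   [C -> j]
jjhjjGh ⇒ jjhjjjh   [G -> j]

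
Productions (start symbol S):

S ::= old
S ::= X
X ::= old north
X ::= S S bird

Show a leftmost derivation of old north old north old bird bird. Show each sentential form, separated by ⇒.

S ⇒ X ⇒ S S bird ⇒ X S bird ⇒ old north S bird ⇒ old north X bird ⇒ old north S S bird bird ⇒ old north X S bird bird ⇒ old north old north S bird bird ⇒ old north old north old bird bird

S ⇒ X   [S ::= X]
X ⇒ S S bird   [X ::= S S bird]
S S bird ⇒ X S bird   [S ::= X]
X S bird ⇒ old north S bird   [X ::= old north]
old north S bird ⇒ old north X bird   [S ::= X]
old north X bird ⇒ old north S S bird bird   [X ::= S S bird]
old north S S bird bird ⇒ old north X S bird bird   [S ::= X]
old north X S bird bird ⇒ old north old north S bird bird   [X ::= old north]
old north old north S bird bird ⇒ old north old north old bird bird   [S ::= old]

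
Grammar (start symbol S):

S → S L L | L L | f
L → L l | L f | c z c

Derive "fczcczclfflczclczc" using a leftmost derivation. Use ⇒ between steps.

S ⇒ SLL ⇒ SLLLL ⇒ fLLLL ⇒ fczcLLL ⇒ fczcLlLL ⇒ fczcLflLL ⇒ fczcLfflLL ⇒ fczcLlfflLL ⇒ fczcczclfflLL ⇒ fczcczclfflLlL ⇒ fczcczclfflczclL ⇒ fczcczclfflczclczc

S ⇒ SLL   [S → S L L]
SLL ⇒ SLLLL   [S → S L L]
SLLLL ⇒ fLLLL   [S → f]
fLLLL ⇒ fczcLLL   [L → c z c]
fczcLLL ⇒ fczcLlLL   [L → L l]
fczcLlLL ⇒ fczcLflLL   [L → L f]
fczcLflLL ⇒ fczcLfflLL   [L → L f]
fczcLfflLL ⇒ fczcLlfflLL   [L → L l]
fczcLlfflLL ⇒ fczcczclfflLL   [L → c z c]
fczcczclfflLL ⇒ fczcczclfflLlL   [L → L l]
fczcczclfflLlL ⇒ fczcczclfflczclL   [L → c z c]
fczcczclfflczclL ⇒ fczcczclfflczclczc   [L → c z c]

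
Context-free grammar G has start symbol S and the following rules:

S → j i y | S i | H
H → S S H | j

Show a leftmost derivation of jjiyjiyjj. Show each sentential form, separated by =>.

S => H => SSH => HSH => jSH => jHH => jSSHH => jjiySHH => jjiyjiyHH => jjiyjiyjH => jjiyjiyjj

S => H   [S → H]
H => SSH   [H → S S H]
SSH => HSH   [S → H]
HSH => jSH   [H → j]
jSH => jHH   [S → H]
jHH => jSSHH   [H → S S H]
jSSHH => jjiySHH   [S → j i y]
jjiySHH => jjiyjiyHH   [S → j i y]
jjiyjiyHH => jjiyjiyjH   [H → j]
jjiyjiyjH => jjiyjiyjj   [H → j]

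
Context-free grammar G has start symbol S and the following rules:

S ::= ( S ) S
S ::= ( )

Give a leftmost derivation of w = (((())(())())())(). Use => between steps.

S => (S)S => ((S)S)S => (((S)S)S)S => (((())S)S)S => (((())(S)S)S)S => (((())(())S)S)S => (((())(())())S)S => (((())(())())())S => (((())(())())())()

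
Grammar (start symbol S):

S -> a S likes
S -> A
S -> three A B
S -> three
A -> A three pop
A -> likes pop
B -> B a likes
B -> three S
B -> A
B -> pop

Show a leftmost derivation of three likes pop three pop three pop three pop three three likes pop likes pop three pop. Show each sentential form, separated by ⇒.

S ⇒ three A B ⇒ three A three pop B ⇒ three A three pop three pop B ⇒ three A three pop three pop three pop B ⇒ three likes pop three pop three pop three pop B ⇒ three likes pop three pop three pop three pop three S ⇒ three likes pop three pop three pop three pop three three A B ⇒ three likes pop three pop three pop three pop three three likes pop B ⇒ three likes pop three pop three pop three pop three three likes pop A ⇒ three likes pop three pop three pop three pop three three likes pop A three pop ⇒ three likes pop three pop three pop three pop three three likes pop likes pop three pop

S ⇒ three A B   [S -> three A B]
three A B ⇒ three A three pop B   [A -> A three pop]
three A three pop B ⇒ three A three pop three pop B   [A -> A three pop]
three A three pop three pop B ⇒ three A three pop three pop three pop B   [A -> A three pop]
three A three pop three pop three pop B ⇒ three likes pop three pop three pop three pop B   [A -> likes pop]
three likes pop three pop three pop three pop B ⇒ three likes pop three pop three pop three pop three S   [B -> three S]
three likes pop three pop three pop three pop three S ⇒ three likes pop three pop three pop three pop three three A B   [S -> three A B]
three likes pop three pop three pop three pop three three A B ⇒ three likes pop three pop three pop three pop three three likes pop B   [A -> likes pop]
three likes pop three pop three pop three pop three three likes pop B ⇒ three likes pop three pop three pop three pop three three likes pop A   [B -> A]
three likes pop three pop three pop three pop three three likes pop A ⇒ three likes pop three pop three pop three pop three three likes pop A three pop   [A -> A three pop]
three likes pop three pop three pop three pop three three likes pop A three pop ⇒ three likes pop three pop three pop three pop three three likes pop likes pop three pop   [A -> likes pop]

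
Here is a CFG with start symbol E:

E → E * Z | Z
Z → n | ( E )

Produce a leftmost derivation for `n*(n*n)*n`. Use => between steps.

E=>E*Z=>E*Z*Z=>Z*Z*Z=>n*Z*Z=>n*(E)*Z=>n*(E*Z)*Z=>n*(Z*Z)*Z=>n*(n*Z)*Z=>n*(n*n)*Z=>n*(n*n)*n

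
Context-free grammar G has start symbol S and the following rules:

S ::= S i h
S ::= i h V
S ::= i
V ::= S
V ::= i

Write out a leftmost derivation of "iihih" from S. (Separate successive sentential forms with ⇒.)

S ⇒ Sih   [S ::= S i h]
Sih ⇒ Sihih   [S ::= S i h]
Sihih ⇒ iihih   [S ::= i]

S ⇒ Sih ⇒ Sihih ⇒ iihih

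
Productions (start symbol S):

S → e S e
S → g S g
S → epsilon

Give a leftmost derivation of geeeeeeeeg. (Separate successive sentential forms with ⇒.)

S ⇒ gSg ⇒ geSeg ⇒ geeSeeg ⇒ geeeSeeeg ⇒ geeeeSeeeeg ⇒ geeeeeeeeg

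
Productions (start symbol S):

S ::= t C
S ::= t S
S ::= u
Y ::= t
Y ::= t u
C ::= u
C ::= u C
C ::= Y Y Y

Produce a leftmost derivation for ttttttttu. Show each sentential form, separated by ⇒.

S ⇒ tS ⇒ ttS ⇒ tttS ⇒ ttttS ⇒ tttttS ⇒ ttttttS ⇒ tttttttS ⇒ ttttttttS ⇒ ttttttttu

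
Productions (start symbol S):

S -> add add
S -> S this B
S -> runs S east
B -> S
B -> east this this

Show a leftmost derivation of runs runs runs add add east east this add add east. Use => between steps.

S => runs S east => runs S this B east => runs runs S east this B east => runs runs runs S east east this B east => runs runs runs add add east east this B east => runs runs runs add add east east this S east => runs runs runs add add east east this add add east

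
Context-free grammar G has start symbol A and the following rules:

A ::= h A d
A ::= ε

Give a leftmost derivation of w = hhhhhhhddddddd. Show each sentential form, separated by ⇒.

A ⇒ hAd   [A ::= h A d]
hAd ⇒ hhAdd   [A ::= h A d]
hhAdd ⇒ hhhAddd   [A ::= h A d]
hhhAddd ⇒ hhhhAdddd   [A ::= h A d]
hhhhAdddd ⇒ hhhhhAddddd   [A ::= h A d]
hhhhhAddddd ⇒ hhhhhhAdddddd   [A ::= h A d]
hhhhhhAdddddd ⇒ hhhhhhhAddddddd   [A ::= h A d]
hhhhhhhAddddddd ⇒ hhhhhhhddddddd   [A ::= ε]

A ⇒ hAd ⇒ hhAdd ⇒ hhhAddd ⇒ hhhhAdddd ⇒ hhhhhAddddd ⇒ hhhhhhAdddddd ⇒ hhhhhhhAddddddd ⇒ hhhhhhhddddddd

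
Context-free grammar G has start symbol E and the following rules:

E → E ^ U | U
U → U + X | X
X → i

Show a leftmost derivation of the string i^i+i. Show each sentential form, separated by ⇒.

E ⇒ E^U ⇒ U^U ⇒ X^U ⇒ i^U ⇒ i^U+X ⇒ i^X+X ⇒ i^i+X ⇒ i^i+i

E ⇒ E^U   [E → E ^ U]
E^U ⇒ U^U   [E → U]
U^U ⇒ X^U   [U → X]
X^U ⇒ i^U   [X → i]
i^U ⇒ i^U+X   [U → U + X]
i^U+X ⇒ i^X+X   [U → X]
i^X+X ⇒ i^i+X   [X → i]
i^i+X ⇒ i^i+i   [X → i]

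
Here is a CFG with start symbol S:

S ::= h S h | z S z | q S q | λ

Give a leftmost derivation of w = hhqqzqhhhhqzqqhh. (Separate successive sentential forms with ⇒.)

S⇒hSh⇒hhShh⇒hhqSqhh⇒hhqqSqqhh⇒hhqqzSzqqhh⇒hhqqzqSqzqqhh⇒hhqqzqhShqzqqhh⇒hhqqzqhhShhqzqqhh⇒hhqqzqhhhhqzqqhh

S ⇒ hSh   [S ::= h S h]
hSh ⇒ hhShh   [S ::= h S h]
hhShh ⇒ hhqSqhh   [S ::= q S q]
hhqSqhh ⇒ hhqqSqqhh   [S ::= q S q]
hhqqSqqhh ⇒ hhqqzSzqqhh   [S ::= z S z]
hhqqzSzqqhh ⇒ hhqqzqSqzqqhh   [S ::= q S q]
hhqqzqSqzqqhh ⇒ hhqqzqhShqzqqhh   [S ::= h S h]
hhqqzqhShqzqqhh ⇒ hhqqzqhhShhqzqqhh   [S ::= h S h]
hhqqzqhhShhqzqqhh ⇒ hhqqzqhhhhqzqqhh   [S ::= λ]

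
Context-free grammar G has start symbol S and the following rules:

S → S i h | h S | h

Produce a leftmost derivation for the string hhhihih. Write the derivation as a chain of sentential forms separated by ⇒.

S ⇒ hS   [S → h S]
hS ⇒ hSih   [S → S i h]
hSih ⇒ hSihih   [S → S i h]
hSihih ⇒ hhSihih   [S → h S]
hhSihih ⇒ hhhihih   [S → h]

S⇒hS⇒hSih⇒hSihih⇒hhSihih⇒hhhihih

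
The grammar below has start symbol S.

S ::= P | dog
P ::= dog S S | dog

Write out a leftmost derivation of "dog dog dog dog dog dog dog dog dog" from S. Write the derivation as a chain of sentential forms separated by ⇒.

S ⇒ P ⇒ dog S S ⇒ dog P S ⇒ dog dog S S S ⇒ dog dog P S S ⇒ dog dog dog S S S S ⇒ dog dog dog P S S S ⇒ dog dog dog dog S S S S S ⇒ dog dog dog dog P S S S S ⇒ dog dog dog dog dog S S S S ⇒ dog dog dog dog dog dog S S S ⇒ dog dog dog dog dog dog dog S S ⇒ dog dog dog dog dog dog dog dog S ⇒ dog dog dog dog dog dog dog dog dog

S ⇒ P   [S ::= P]
P ⇒ dog S S   [P ::= dog S S]
dog S S ⇒ dog P S   [S ::= P]
dog P S ⇒ dog dog S S S   [P ::= dog S S]
dog dog S S S ⇒ dog dog P S S   [S ::= P]
dog dog P S S ⇒ dog dog dog S S S S   [P ::= dog S S]
dog dog dog S S S S ⇒ dog dog dog P S S S   [S ::= P]
dog dog dog P S S S ⇒ dog dog dog dog S S S S S   [P ::= dog S S]
dog dog dog dog S S S S S ⇒ dog dog dog dog P S S S S   [S ::= P]
dog dog dog dog P S S S S ⇒ dog dog dog dog dog S S S S   [P ::= dog]
dog dog dog dog dog S S S S ⇒ dog dog dog dog dog dog S S S   [S ::= dog]
dog dog dog dog dog dog S S S ⇒ dog dog dog dog dog dog dog S S   [S ::= dog]
dog dog dog dog dog dog dog S S ⇒ dog dog dog dog dog dog dog dog S   [S ::= dog]
dog dog dog dog dog dog dog dog S ⇒ dog dog dog dog dog dog dog dog dog   [S ::= dog]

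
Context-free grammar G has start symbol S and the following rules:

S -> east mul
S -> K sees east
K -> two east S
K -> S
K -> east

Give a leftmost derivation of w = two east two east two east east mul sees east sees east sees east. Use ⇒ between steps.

S ⇒ K sees east ⇒ two east S sees east ⇒ two east K sees east sees east ⇒ two east two east S sees east sees east ⇒ two east two east K sees east sees east sees east ⇒ two east two east two east S sees east sees east sees east ⇒ two east two east two east east mul sees east sees east sees east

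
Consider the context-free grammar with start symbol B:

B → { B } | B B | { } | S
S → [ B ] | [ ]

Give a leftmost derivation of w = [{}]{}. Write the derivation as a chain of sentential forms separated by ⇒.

B ⇒ BB ⇒ SB ⇒ [B]B ⇒ [{}]B ⇒ [{}]{}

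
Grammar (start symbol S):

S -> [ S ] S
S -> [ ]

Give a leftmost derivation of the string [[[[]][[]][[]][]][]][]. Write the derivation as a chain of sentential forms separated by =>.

S => [S]S => [[S]S]S => [[[S]S]S]S => [[[[]]S]S]S => [[[[]][S]S]S]S => [[[[]][[]]S]S]S => [[[[]][[]][S]S]S]S => [[[[]][[]][[]]S]S]S => [[[[]][[]][[]][]]S]S => [[[[]][[]][[]][]][]]S => [[[[]][[]][[]][]][]][]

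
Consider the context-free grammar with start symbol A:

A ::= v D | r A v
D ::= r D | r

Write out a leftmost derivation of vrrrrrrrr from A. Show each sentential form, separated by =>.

A => vD => vrD => vrrD => vrrrD => vrrrrD => vrrrrrD => vrrrrrrD => vrrrrrrrD => vrrrrrrrr

A => vD   [A ::= v D]
vD => vrD   [D ::= r D]
vrD => vrrD   [D ::= r D]
vrrD => vrrrD   [D ::= r D]
vrrrD => vrrrrD   [D ::= r D]
vrrrrD => vrrrrrD   [D ::= r D]
vrrrrrD => vrrrrrrD   [D ::= r D]
vrrrrrrD => vrrrrrrrD   [D ::= r D]
vrrrrrrrD => vrrrrrrrr   [D ::= r]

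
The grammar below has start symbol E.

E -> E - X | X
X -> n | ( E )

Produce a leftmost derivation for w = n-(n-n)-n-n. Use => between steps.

E => E-X => E-X-X => E-X-X-X => X-X-X-X => n-X-X-X => n-(E)-X-X => n-(E-X)-X-X => n-(X-X)-X-X => n-(n-X)-X-X => n-(n-n)-X-X => n-(n-n)-n-X => n-(n-n)-n-n

E => E-X   [E -> E - X]
E-X => E-X-X   [E -> E - X]
E-X-X => E-X-X-X   [E -> E - X]
E-X-X-X => X-X-X-X   [E -> X]
X-X-X-X => n-X-X-X   [X -> n]
n-X-X-X => n-(E)-X-X   [X -> ( E )]
n-(E)-X-X => n-(E-X)-X-X   [E -> E - X]
n-(E-X)-X-X => n-(X-X)-X-X   [E -> X]
n-(X-X)-X-X => n-(n-X)-X-X   [X -> n]
n-(n-X)-X-X => n-(n-n)-X-X   [X -> n]
n-(n-n)-X-X => n-(n-n)-n-X   [X -> n]
n-(n-n)-n-X => n-(n-n)-n-n   [X -> n]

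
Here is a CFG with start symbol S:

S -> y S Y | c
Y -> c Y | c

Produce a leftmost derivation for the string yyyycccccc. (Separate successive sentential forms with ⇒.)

S⇒ySY⇒yySYY⇒yyySYYY⇒yyyySYYYY⇒yyyycYYYY⇒yyyyccYYYY⇒yyyycccYYY⇒yyyyccccYY⇒yyyycccccY⇒yyyycccccc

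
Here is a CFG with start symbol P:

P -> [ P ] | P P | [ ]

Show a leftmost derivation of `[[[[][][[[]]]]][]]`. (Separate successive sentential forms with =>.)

P => [P]   [P -> [ P ]]
[P] => [PP]   [P -> P P]
[PP] => [[P]P]   [P -> [ P ]]
[[P]P] => [[[P]]P]   [P -> [ P ]]
[[[P]]P] => [[[PP]]P]   [P -> P P]
[[[PP]]P] => [[[PPP]]P]   [P -> P P]
[[[PPP]]P] => [[[[]PP]]P]   [P -> [ ]]
[[[[]PP]]P] => [[[[][]P]]P]   [P -> [ ]]
[[[[][]P]]P] => [[[[][][P]]]P]   [P -> [ P ]]
[[[[][][P]]]P] => [[[[][][[P]]]]P]   [P -> [ P ]]
[[[[][][[P]]]]P] => [[[[][][[[]]]]]P]   [P -> [ ]]
[[[[][][[[]]]]]P] => [[[[][][[[]]]]][]]   [P -> [ ]]

P=>[P]=>[PP]=>[[P]P]=>[[[P]]P]=>[[[PP]]P]=>[[[PPP]]P]=>[[[[]PP]]P]=>[[[[][]P]]P]=>[[[[][][P]]]P]=>[[[[][][[P]]]]P]=>[[[[][][[[]]]]]P]=>[[[[][][[[]]]]][]]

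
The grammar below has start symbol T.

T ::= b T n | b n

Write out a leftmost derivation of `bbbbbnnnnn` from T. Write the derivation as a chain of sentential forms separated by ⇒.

T ⇒ bTn   [T ::= b T n]
bTn ⇒ bbTnn   [T ::= b T n]
bbTnn ⇒ bbbTnnn   [T ::= b T n]
bbbTnnn ⇒ bbbbTnnnn   [T ::= b T n]
bbbbTnnnn ⇒ bbbbbnnnnn   [T ::= b n]

T⇒bTn⇒bbTnn⇒bbbTnnn⇒bbbbTnnnn⇒bbbbbnnnnn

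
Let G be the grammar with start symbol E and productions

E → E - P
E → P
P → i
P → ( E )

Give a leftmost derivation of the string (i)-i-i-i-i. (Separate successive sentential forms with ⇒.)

E ⇒ E-P ⇒ E-P-P ⇒ E-P-P-P ⇒ E-P-P-P-P ⇒ P-P-P-P-P ⇒ (E)-P-P-P-P ⇒ (P)-P-P-P-P ⇒ (i)-P-P-P-P ⇒ (i)-i-P-P-P ⇒ (i)-i-i-P-P ⇒ (i)-i-i-i-P ⇒ (i)-i-i-i-i

E ⇒ E-P   [E → E - P]
E-P ⇒ E-P-P   [E → E - P]
E-P-P ⇒ E-P-P-P   [E → E - P]
E-P-P-P ⇒ E-P-P-P-P   [E → E - P]
E-P-P-P-P ⇒ P-P-P-P-P   [E → P]
P-P-P-P-P ⇒ (E)-P-P-P-P   [P → ( E )]
(E)-P-P-P-P ⇒ (P)-P-P-P-P   [E → P]
(P)-P-P-P-P ⇒ (i)-P-P-P-P   [P → i]
(i)-P-P-P-P ⇒ (i)-i-P-P-P   [P → i]
(i)-i-P-P-P ⇒ (i)-i-i-P-P   [P → i]
(i)-i-i-P-P ⇒ (i)-i-i-i-P   [P → i]
(i)-i-i-i-P ⇒ (i)-i-i-i-i   [P → i]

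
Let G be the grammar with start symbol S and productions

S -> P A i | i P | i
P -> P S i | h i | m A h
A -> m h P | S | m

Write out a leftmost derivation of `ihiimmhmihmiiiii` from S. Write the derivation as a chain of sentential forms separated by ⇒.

S ⇒ iP   [S -> i P]
iP ⇒ iPSi   [P -> P S i]
iPSi ⇒ iPSiSi   [P -> P S i]
iPSiSi ⇒ ihiSiSi   [P -> h i]
ihiSiSi ⇒ ihiiPiSi   [S -> i P]
ihiiPiSi ⇒ ihiiPSiiSi   [P -> P S i]
ihiiPSiiSi ⇒ ihiimAhSiiSi   [P -> m A h]
ihiimAhSiiSi ⇒ ihiimmhSiiSi   [A -> m]
ihiimmhSiiSi ⇒ ihiimmhPAiiiSi   [S -> P A i]
ihiimmhPAiiiSi ⇒ ihiimmhmAhAiiiSi   [P -> m A h]
ihiimmhmAhAiiiSi ⇒ ihiimmhmShAiiiSi   [A -> S]
ihiimmhmShAiiiSi ⇒ ihiimmhmihAiiiSi   [S -> i]
ihiimmhmihAiiiSi ⇒ ihiimmhmihmiiiSi   [A -> m]
ihiimmhmihmiiiSi ⇒ ihiimmhmihmiiiii   [S -> i]

S⇒iP⇒iPSi⇒iPSiSi⇒ihiSiSi⇒ihiiPiSi⇒ihiiPSiiSi⇒ihiimAhSiiSi⇒ihiimmhSiiSi⇒ihiimmhPAiiiSi⇒ihiimmhmAhAiiiSi⇒ihiimmhmShAiiiSi⇒ihiimmhmihAiiiSi⇒ihiimmhmihmiiiSi⇒ihiimmhmihmiiiii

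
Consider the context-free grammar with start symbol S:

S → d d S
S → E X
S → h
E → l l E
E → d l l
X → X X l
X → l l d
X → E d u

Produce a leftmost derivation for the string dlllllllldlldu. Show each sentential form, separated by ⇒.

S ⇒ EX   [S → E X]
EX ⇒ dllX   [E → d l l]
dllX ⇒ dllEdu   [X → E d u]
dllEdu ⇒ dllllEdu   [E → l l E]
dllllEdu ⇒ dllllllEdu   [E → l l E]
dllllllEdu ⇒ dllllllllEdu   [E → l l E]
dllllllllEdu ⇒ dlllllllldlldu   [E → d l l]

S ⇒ EX ⇒ dllX ⇒ dllEdu ⇒ dllllEdu ⇒ dllllllEdu ⇒ dllllllllEdu ⇒ dlllllllldlldu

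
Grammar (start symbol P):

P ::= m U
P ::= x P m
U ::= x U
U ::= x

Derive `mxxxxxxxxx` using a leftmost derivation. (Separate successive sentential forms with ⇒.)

P ⇒ mU ⇒ mxU ⇒ mxxU ⇒ mxxxU ⇒ mxxxxU ⇒ mxxxxxU ⇒ mxxxxxxU ⇒ mxxxxxxxU ⇒ mxxxxxxxxU ⇒ mxxxxxxxxx

P ⇒ mU   [P ::= m U]
mU ⇒ mxU   [U ::= x U]
mxU ⇒ mxxU   [U ::= x U]
mxxU ⇒ mxxxU   [U ::= x U]
mxxxU ⇒ mxxxxU   [U ::= x U]
mxxxxU ⇒ mxxxxxU   [U ::= x U]
mxxxxxU ⇒ mxxxxxxU   [U ::= x U]
mxxxxxxU ⇒ mxxxxxxxU   [U ::= x U]
mxxxxxxxU ⇒ mxxxxxxxxU   [U ::= x U]
mxxxxxxxxU ⇒ mxxxxxxxxx   [U ::= x]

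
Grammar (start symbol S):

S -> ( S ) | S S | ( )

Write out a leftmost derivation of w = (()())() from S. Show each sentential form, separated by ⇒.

S ⇒ SS ⇒ (S)S ⇒ (SS)S ⇒ (()S)S ⇒ (()())S ⇒ (()())()

S ⇒ SS   [S -> S S]
SS ⇒ (S)S   [S -> ( S )]
(S)S ⇒ (SS)S   [S -> S S]
(SS)S ⇒ (()S)S   [S -> ( )]
(()S)S ⇒ (()())S   [S -> ( )]
(()())S ⇒ (()())()   [S -> ( )]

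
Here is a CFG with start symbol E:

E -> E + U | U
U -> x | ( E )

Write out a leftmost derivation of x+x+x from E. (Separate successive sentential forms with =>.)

E=>E+U=>E+U+U=>U+U+U=>x+U+U=>x+x+U=>x+x+x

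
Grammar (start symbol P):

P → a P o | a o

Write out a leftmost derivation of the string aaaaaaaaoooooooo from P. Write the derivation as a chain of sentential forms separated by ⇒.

P ⇒ aPo   [P → a P o]
aPo ⇒ aaPoo   [P → a P o]
aaPoo ⇒ aaaPooo   [P → a P o]
aaaPooo ⇒ aaaaPoooo   [P → a P o]
aaaaPoooo ⇒ aaaaaPooooo   [P → a P o]
aaaaaPooooo ⇒ aaaaaaPoooooo   [P → a P o]
aaaaaaPoooooo ⇒ aaaaaaaPooooooo   [P → a P o]
aaaaaaaPooooooo ⇒ aaaaaaaaoooooooo   [P → a o]

P⇒aPo⇒aaPoo⇒aaaPooo⇒aaaaPoooo⇒aaaaaPooooo⇒aaaaaaPoooooo⇒aaaaaaaPooooooo⇒aaaaaaaaoooooooo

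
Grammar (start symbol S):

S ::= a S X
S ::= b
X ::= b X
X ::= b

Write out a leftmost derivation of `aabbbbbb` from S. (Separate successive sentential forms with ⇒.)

S⇒aSX⇒aaSXX⇒aabXX⇒aabbXX⇒aabbbXX⇒aabbbbX⇒aabbbbbX⇒aabbbbbb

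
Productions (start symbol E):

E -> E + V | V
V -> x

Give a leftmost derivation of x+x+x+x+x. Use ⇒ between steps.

E ⇒ E+V   [E -> E + V]
E+V ⇒ E+V+V   [E -> E + V]
E+V+V ⇒ E+V+V+V   [E -> E + V]
E+V+V+V ⇒ E+V+V+V+V   [E -> E + V]
E+V+V+V+V ⇒ V+V+V+V+V   [E -> V]
V+V+V+V+V ⇒ x+V+V+V+V   [V -> x]
x+V+V+V+V ⇒ x+x+V+V+V   [V -> x]
x+x+V+V+V ⇒ x+x+x+V+V   [V -> x]
x+x+x+V+V ⇒ x+x+x+x+V   [V -> x]
x+x+x+x+V ⇒ x+x+x+x+x   [V -> x]

E ⇒ E+V ⇒ E+V+V ⇒ E+V+V+V ⇒ E+V+V+V+V ⇒ V+V+V+V+V ⇒ x+V+V+V+V ⇒ x+x+V+V+V ⇒ x+x+x+V+V ⇒ x+x+x+x+V ⇒ x+x+x+x+x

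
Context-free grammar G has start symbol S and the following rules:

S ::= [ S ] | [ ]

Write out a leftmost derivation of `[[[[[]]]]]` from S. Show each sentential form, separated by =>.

S => [S] => [[S]] => [[[S]]] => [[[[S]]]] => [[[[[]]]]]

S => [S]   [S ::= [ S ]]
[S] => [[S]]   [S ::= [ S ]]
[[S]] => [[[S]]]   [S ::= [ S ]]
[[[S]]] => [[[[S]]]]   [S ::= [ S ]]
[[[[S]]]] => [[[[[]]]]]   [S ::= [ ]]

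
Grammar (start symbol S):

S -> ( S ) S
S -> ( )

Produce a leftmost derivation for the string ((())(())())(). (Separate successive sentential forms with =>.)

S => (S)S   [S -> ( S ) S]
(S)S => ((S)S)S   [S -> ( S ) S]
((S)S)S => ((())S)S   [S -> ( )]
((())S)S => ((())(S)S)S   [S -> ( S ) S]
((())(S)S)S => ((())(())S)S   [S -> ( )]
((())(())S)S => ((())(())())S   [S -> ( )]
((())(())())S => ((())(())())()   [S -> ( )]

S=>(S)S=>((S)S)S=>((())S)S=>((())(S)S)S=>((())(())S)S=>((())(())())S=>((())(())())()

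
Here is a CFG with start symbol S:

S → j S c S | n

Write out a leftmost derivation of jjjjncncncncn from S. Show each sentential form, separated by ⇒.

S ⇒ jScS   [S → j S c S]
jScS ⇒ jjScScS   [S → j S c S]
jjScScS ⇒ jjjScScScS   [S → j S c S]
jjjScScScS ⇒ jjjjScScScScS   [S → j S c S]
jjjjScScScScS ⇒ jjjjncScScScS   [S → n]
jjjjncScScScS ⇒ jjjjncncScScS   [S → n]
jjjjncncScScS ⇒ jjjjncncncScS   [S → n]
jjjjncncncScS ⇒ jjjjncncncncS   [S → n]
jjjjncncncncS ⇒ jjjjncncncncn   [S → n]

S⇒jScS⇒jjScScS⇒jjjScScScS⇒jjjjScScScScS⇒jjjjncScScScS⇒jjjjncncScScS⇒jjjjncncncScS⇒jjjjncncncncS⇒jjjjncncncncn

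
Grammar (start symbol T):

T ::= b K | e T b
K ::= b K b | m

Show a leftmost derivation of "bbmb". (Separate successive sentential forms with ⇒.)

T ⇒ bK   [T ::= b K]
bK ⇒ bbKb   [K ::= b K b]
bbKb ⇒ bbmb   [K ::= m]

T ⇒ bK ⇒ bbKb ⇒ bbmb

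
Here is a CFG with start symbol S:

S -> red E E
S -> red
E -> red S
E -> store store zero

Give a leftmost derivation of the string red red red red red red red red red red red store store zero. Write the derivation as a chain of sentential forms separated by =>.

S => red E E => red red S E => red red red E => red red red red S => red red red red red E E => red red red red red red S E => red red red red red red red E E E => red red red red red red red red S E E => red red red red red red red red red E E => red red red red red red red red red red S E => red red red red red red red red red red red E => red red red red red red red red red red red store store zero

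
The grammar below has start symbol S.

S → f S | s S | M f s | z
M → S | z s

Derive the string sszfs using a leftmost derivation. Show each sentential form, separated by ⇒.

S⇒Mfs⇒Sfs⇒sSfs⇒ssSfs⇒sszfs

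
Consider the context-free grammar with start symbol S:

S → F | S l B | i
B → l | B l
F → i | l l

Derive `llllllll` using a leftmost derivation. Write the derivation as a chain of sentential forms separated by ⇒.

S ⇒ SlB ⇒ SlBlB ⇒ FlBlB ⇒ lllBlB ⇒ lllBllB ⇒ lllBlllB ⇒ lllllllB ⇒ llllllll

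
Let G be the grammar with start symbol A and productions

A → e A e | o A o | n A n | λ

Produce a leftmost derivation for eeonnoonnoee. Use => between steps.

A => eAe   [A → e A e]
eAe => eeAee   [A → e A e]
eeAee => eeoAoee   [A → o A o]
eeoAoee => eeonAnoee   [A → n A n]
eeonAnoee => eeonnAnnoee   [A → n A n]
eeonnAnnoee => eeonnoAonnoee   [A → o A o]
eeonnoAonnoee => eeonnoonnoee   [A → λ]

A => eAe => eeAee => eeoAoee => eeonAnoee => eeonnAnnoee => eeonnoAonnoee => eeonnoonnoee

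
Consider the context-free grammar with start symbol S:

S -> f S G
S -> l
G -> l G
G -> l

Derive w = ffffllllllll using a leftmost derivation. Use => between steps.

S => fSG   [S -> f S G]
fSG => ffSGG   [S -> f S G]
ffSGG => fffSGGG   [S -> f S G]
fffSGGG => ffffSGGGG   [S -> f S G]
ffffSGGGG => fffflGGGG   [S -> l]
fffflGGGG => ffffllGGGG   [G -> l G]
ffffllGGGG => fffflllGGGG   [G -> l G]
fffflllGGGG => ffffllllGGG   [G -> l]
ffffllllGGG => fffflllllGG   [G -> l]
fffflllllGG => ffffllllllGG   [G -> l G]
ffffllllllGG => fffflllllllG   [G -> l]
fffflllllllG => ffffllllllll   [G -> l]

S => fSG => ffSGG => fffSGGG => ffffSGGGG => fffflGGGG => ffffllGGGG => fffflllGGGG => ffffllllGGG => fffflllllGG => ffffllllllGG => fffflllllllG => ffffllllllll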